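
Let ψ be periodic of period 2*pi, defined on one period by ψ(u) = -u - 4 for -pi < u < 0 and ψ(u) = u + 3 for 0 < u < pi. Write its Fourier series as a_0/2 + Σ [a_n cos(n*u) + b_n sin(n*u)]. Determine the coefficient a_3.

-4/(9*pi)

a_3 = 1/pi ∫_{-pi}^{pi} ψ(u) cos(3*u) du.
Split the integral at the breakpoints.
Integrating by parts (boundary term plus one more integral), an antiderivative of (-u - 4) cos(3*u) is -u*sin(3*u)/3 - 4*sin(3*u)/3 - cos(3*u)/9; evaluating from -pi to 0: ∫_{-pi}^{0} (-u - 4) cos(3*u) du = (-1/9) - (1/9) = -2/9.
Integrating by parts (boundary term plus one more integral), an antiderivative of (u + 3) cos(3*u) is u*sin(3*u)/3 + sin(3*u) + cos(3*u)/9; evaluating from 0 to pi: ∫_{0}^{pi} (u + 3) cos(3*u) du = (-1/9) - (1/9) = -2/9.
Summing the pieces and multiplying by (1/pi) gives a_3 = -4/(9*pi).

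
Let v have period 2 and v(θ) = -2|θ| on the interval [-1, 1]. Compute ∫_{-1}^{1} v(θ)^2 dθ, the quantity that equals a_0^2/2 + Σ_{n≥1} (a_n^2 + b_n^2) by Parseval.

∫_{-1}^{1} v(θ)^2 dθ = 8/3.

8/3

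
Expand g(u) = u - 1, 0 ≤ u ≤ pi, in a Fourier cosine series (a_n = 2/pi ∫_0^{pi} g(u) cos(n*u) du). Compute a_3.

a_3 = 2/pi ∫_0^{pi} (u - 1) cos(3*u) du.
Integrating by parts (boundary term plus one more integral), an antiderivative of (u - 1) cos(3*u) is u*sin(3*u)/3 - sin(3*u)/3 + cos(3*u)/9; evaluating from 0 to pi: ∫_{0}^{pi} (u - 1) cos(3*u) du = (-1/9) - (1/9) = -2/9.
Hence a_3 = (2/pi)·(-2/9) = -4/(9*pi).

-4/(9*pi)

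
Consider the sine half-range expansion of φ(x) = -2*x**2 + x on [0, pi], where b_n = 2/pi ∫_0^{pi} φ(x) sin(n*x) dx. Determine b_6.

-1/3 + 2*pi/3

b_6 = 2/pi ∫_0^{pi} (-2*x**2 + x) sin(6*x) dx.
Integrating by parts twice (tabular method), an antiderivative of (-2*x**2 + x) sin(6*x) is x**2*cos(6*x)/3 - x*sin(6*x)/9 - x*cos(6*x)/6 + sin(6*x)/36 - cos(6*x)/54; evaluating from 0 to pi: ∫_{0}^{pi} (-2*x**2 + x) sin(6*x) dx = (-pi/6 - 1/54 + pi**2/3) - (-1/54) = pi*(-1 + 2*pi)/6.
Hence b_6 = (2/pi)·(pi*(-1 + 2*pi)/6) = -1/3 + 2*pi/3.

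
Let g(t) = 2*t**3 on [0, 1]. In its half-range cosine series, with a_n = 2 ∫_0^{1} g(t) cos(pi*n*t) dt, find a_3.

a_3 = 2 ∫_0^{1} (2*t**3) cos(3*pi*t) dt.
Integrating by parts three times (tabular method), an antiderivative of (2*t**3) cos(3*pi*t) is 2*t**3*sin(3*pi*t)/(3*pi) + 2*t**2*cos(3*pi*t)/(3*pi**2) - 4*t*sin(3*pi*t)/(9*pi**3) - 4*cos(3*pi*t)/(27*pi**4); evaluating from 0 to 1: ∫_{0}^{1} (2*t**3) cos(3*pi*t) dt = (2*(2 - 9*pi**2)/(27*pi**4)) - (-4/(27*pi**4)) = 2*(4 - 9*pi**2)/(27*pi**4).
Hence a_3 = 2·(2*(4 - 9*pi**2)/(27*pi**4)) = 4*(4 - 9*pi**2)/(27*pi**4).

4*(4 - 9*pi**2)/(27*pi**4)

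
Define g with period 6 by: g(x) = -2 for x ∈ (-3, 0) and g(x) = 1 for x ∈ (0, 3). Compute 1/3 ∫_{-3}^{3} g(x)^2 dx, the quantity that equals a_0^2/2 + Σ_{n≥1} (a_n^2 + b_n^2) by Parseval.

1/3 ∫_{-3}^{3} g(x)^2 dx = 1/3 · (15) = 5.

5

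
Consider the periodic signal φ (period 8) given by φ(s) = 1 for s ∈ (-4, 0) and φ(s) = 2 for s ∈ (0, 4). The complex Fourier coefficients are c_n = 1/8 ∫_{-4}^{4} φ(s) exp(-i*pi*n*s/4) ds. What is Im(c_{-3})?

1/(3*pi)

Since φ is real-valued, Im(c_{-3}) = -1/8 ∫_{-4}^{4} φ(s) sin(-3*pi*s/4) ds = b_{3}/2.
Split the integral at the breakpoints.
Directly, an antiderivative of (1) sin(-3*pi*s/4) is 4*cos(3*pi*s/4)/(3*pi); evaluating from -4 to 0: ∫_{-4}^{0} (1) sin(-3*pi*s/4) ds = (4/(3*pi)) - (-4/(3*pi)) = 8/(3*pi).
Directly, an antiderivative of (2) sin(-3*pi*s/4) is 8*cos(3*pi*s/4)/(3*pi); evaluating from 0 to 4: ∫_{0}^{4} (2) sin(-3*pi*s/4) ds = (-8/(3*pi)) - (8/(3*pi)) = -16/(3*pi).
So ∫_{-4}^{4} φ(s) sin(-3*pi*s/4) ds = -8/(3*pi).
Hence Im(c_{-3}) = (-1/8)·(-8/(3*pi)) = 1/(3*pi).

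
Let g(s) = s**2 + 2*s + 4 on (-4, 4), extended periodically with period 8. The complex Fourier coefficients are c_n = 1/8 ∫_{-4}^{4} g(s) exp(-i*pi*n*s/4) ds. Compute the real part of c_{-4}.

2/pi**2

Since g is real-valued, Re(c_{-4}) = 1/8 ∫_{-4}^{4} g(s) cos(-pi*s) ds = a_{4}/2.
Integrating by parts twice (tabular method), an antiderivative of (s**2 + 2*s + 4) cos(-pi*s) is s**2*sin(pi*s)/pi + 2*s*sin(pi*s)/pi + 2*s*cos(pi*s)/pi**2 - 2*sin(pi*s)/pi**3 + 4*sin(pi*s)/pi + 2*cos(pi*s)/pi**2; evaluating from -4 to 4: ∫_{-4}^{4} (s**2 + 2*s + 4) cos(-pi*s) ds = (10/pi**2) - (-6/pi**2) = 16/pi**2.
Hence Re(c_{-4}) = (1/8)·(16/pi**2) = 2/pi**2.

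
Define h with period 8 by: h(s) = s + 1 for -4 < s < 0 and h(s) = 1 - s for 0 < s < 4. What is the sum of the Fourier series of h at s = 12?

s = 12 differs from s = 4 by 1 full period(s), and the series is 8-periodic.
h is continuous at s = 4 with value -3, so the series converges to -3 there.

-3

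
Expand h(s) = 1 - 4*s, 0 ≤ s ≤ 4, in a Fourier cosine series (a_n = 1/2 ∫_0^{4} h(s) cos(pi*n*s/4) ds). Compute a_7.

64/(49*pi**2)

a_7 = 1/2 ∫_0^{4} (1 - 4*s) cos(7*pi*s/4) ds.
Integrating by parts (boundary term plus one more integral), an antiderivative of (1 - 4*s) cos(7*pi*s/4) is -16*s*sin(7*pi*s/4)/(7*pi) + 4*sin(7*pi*s/4)/(7*pi) - 64*cos(7*pi*s/4)/(49*pi**2); evaluating from 0 to 4: ∫_{0}^{4} (1 - 4*s) cos(7*pi*s/4) ds = (64/(49*pi**2)) - (-64/(49*pi**2)) = 128/(49*pi**2).
Hence a_7 = (1/2)·(128/(49*pi**2)) = 64/(49*pi**2).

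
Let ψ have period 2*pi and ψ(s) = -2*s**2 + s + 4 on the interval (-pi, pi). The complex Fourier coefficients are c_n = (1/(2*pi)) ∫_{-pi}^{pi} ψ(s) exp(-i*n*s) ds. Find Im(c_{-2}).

-1/2

Since ψ is real-valued, Im(c_{-2}) = -(1/(2*pi)) ∫_{-pi}^{pi} ψ(s) sin(-2*s) ds = b_{2}/2.
Integrating by parts twice (tabular method), an antiderivative of (-2*s**2 + s + 4) sin(-2*s) is -s**2*cos(2*s) + s*sin(2*s) + s*cos(2*s)/2 - sin(2*s)/4 + 5*cos(2*s)/2; evaluating from -pi to pi: ∫_{-pi}^{pi} (-2*s**2 + s + 4) sin(-2*s) ds = (-pi**2 + pi/2 + 5/2) - (-pi**2 - pi/2 + 5/2) = pi.
Hence Im(c_{-2}) = (-1/(2*pi))·(pi) = -1/2.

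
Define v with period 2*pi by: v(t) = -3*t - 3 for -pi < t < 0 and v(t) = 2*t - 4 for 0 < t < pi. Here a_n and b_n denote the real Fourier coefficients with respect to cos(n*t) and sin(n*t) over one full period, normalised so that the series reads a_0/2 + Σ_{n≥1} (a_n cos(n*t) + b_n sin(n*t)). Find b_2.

b_2 = 1/pi ∫_{-pi}^{pi} v(t) sin(2*t) dt.
Split the integral at the breakpoints.
Integrating by parts (boundary term plus one more integral), an antiderivative of (-3*t - 3) sin(2*t) is 3*t*cos(2*t)/2 - 3*sin(2*t)/4 + 3*cos(2*t)/2; evaluating from -pi to 0: ∫_{-pi}^{0} (-3*t - 3) sin(2*t) dt = (3/2) - (3/2 - 3*pi/2) = 3*pi/2.
Integrating by parts (boundary term plus one more integral), an antiderivative of (2*t - 4) sin(2*t) is -t*cos(2*t) + sin(2*t)/2 + 2*cos(2*t); evaluating from 0 to pi: ∫_{0}^{pi} (2*t - 4) sin(2*t) dt = (2 - pi) - (2) = -pi.
Summing the pieces and multiplying by (1/pi) gives b_2 = 1/2.

1/2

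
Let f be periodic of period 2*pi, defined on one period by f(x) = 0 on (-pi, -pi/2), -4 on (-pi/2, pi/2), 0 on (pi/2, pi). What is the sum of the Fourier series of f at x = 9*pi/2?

-2

x = 9*pi/2 differs from x = pi/2 by 2 full period(s), and the series is 2*pi-periodic.
At x = pi/2 the one-sided limits are f(pi/2^-) = -4 and f(pi/2^+) = 0.
By Dirichlet's theorem the series converges to their average, [(-4) + (0)]/2 = -2.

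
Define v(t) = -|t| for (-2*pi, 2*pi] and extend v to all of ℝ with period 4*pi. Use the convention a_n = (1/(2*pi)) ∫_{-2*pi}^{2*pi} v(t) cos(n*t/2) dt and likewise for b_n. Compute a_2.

0

a_2 = (1/(2*pi)) ∫_{-2*pi}^{2*pi} v(t) cos(t) dt.
v is even and cos(t) is even, so the integrand is even and a_2 = 1/pi ∫_0^{2*pi} v(t) cos(t) dt.
Integrating by parts (boundary term plus one more integral), an antiderivative of (-t) cos(t) is -t*sin(t) - cos(t); evaluating from 0 to 2*pi: ∫_{0}^{2*pi} (-t) cos(t) dt = (-1) - (-1) = 0.
Hence a_2 = (1/pi)·(0) = 0.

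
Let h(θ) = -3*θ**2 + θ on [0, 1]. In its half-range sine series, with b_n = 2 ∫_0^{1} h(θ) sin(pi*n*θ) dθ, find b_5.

b_5 = 2 ∫_0^{1} (-3*θ**2 + θ) sin(5*pi*θ) dθ.
Integrating by parts twice (tabular method), an antiderivative of (-3*θ**2 + θ) sin(5*pi*θ) is 3*θ**2*cos(5*pi*θ)/(5*pi) - 6*θ*sin(5*pi*θ)/(25*pi**2) - θ*cos(5*pi*θ)/(5*pi) + sin(5*pi*θ)/(25*pi**2) - 6*cos(5*pi*θ)/(125*pi**3); evaluating from 0 to 1: ∫_{0}^{1} (-3*θ**2 + θ) sin(5*pi*θ) dθ = (2*(3 - 25*pi**2)/(125*pi**3)) - (-6/(125*pi**3)) = 2*(6 - 25*pi**2)/(125*pi**3).
Hence b_5 = 2·(2*(6 - 25*pi**2)/(125*pi**3)) = 4*(6 - 25*pi**2)/(125*pi**3).

4*(6 - 25*pi**2)/(125*pi**3)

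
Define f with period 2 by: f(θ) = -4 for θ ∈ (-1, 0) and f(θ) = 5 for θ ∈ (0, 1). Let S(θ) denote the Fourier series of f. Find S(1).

1/2

At θ = 1 the one-sided limits are f(1^-) = 5 and f(1^+) = -4.
By Dirichlet's theorem the series converges to their average, [(5) + (-4)]/2 = 1/2.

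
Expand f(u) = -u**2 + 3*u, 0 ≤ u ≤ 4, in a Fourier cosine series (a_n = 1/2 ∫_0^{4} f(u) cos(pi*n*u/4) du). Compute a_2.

a_2 = 1/2 ∫_0^{4} (-u**2 + 3*u) cos(pi*u/2) du.
Integrating by parts twice (tabular method), an antiderivative of (-u**2 + 3*u) cos(pi*u/2) is -2*u**2*sin(pi*u/2)/pi + 6*u*sin(pi*u/2)/pi - 8*u*cos(pi*u/2)/pi**2 + 16*sin(pi*u/2)/pi**3 + 12*cos(pi*u/2)/pi**2; evaluating from 0 to 4: ∫_{0}^{4} (-u**2 + 3*u) cos(pi*u/2) du = (-20/pi**2) - (12/pi**2) = -32/pi**2.
Hence a_2 = (1/2)·(-32/pi**2) = -16/pi**2.

-16/pi**2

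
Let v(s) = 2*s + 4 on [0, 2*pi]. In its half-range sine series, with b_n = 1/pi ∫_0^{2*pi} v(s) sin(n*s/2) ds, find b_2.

-4

b_2 = 1/pi ∫_0^{2*pi} (2*s + 4) sin(s) ds.
Integrating by parts (boundary term plus one more integral), an antiderivative of (2*s + 4) sin(s) is -2*s*cos(s) + 2*sin(s) - 4*cos(s); evaluating from 0 to 2*pi: ∫_{0}^{2*pi} (2*s + 4) sin(s) ds = (-4*pi - 4) - (-4) = -4*pi.
Hence b_2 = (1/pi)·(-4*pi) = -4.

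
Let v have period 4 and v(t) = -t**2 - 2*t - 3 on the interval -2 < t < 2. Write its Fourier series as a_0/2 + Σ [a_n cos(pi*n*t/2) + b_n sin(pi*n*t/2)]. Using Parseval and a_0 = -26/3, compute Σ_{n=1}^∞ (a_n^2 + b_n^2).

608/45

Parseval: a_0^2/2 + Σ_{n≥1} (a_n^2+b_n^2) = 1/2 ∫_{-2}^{2} v(t)^2 dt = 766/15.
Subtract a_0^2/2 = 338/9: Σ (a_n^2+b_n^2) = 608/45.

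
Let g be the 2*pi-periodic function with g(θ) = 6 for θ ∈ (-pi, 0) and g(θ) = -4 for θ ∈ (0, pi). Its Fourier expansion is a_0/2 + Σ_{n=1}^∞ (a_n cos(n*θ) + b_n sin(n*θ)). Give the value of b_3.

-20/(3*pi)

b_3 = 1/pi ∫_{-pi}^{pi} g(θ) sin(3*θ) dθ.
Split the integral at the breakpoints.
Directly, an antiderivative of (6) sin(3*θ) is -2*cos(3*θ); evaluating from -pi to 0: ∫_{-pi}^{0} (6) sin(3*θ) dθ = (-2) - (2) = -4.
Directly, an antiderivative of (-4) sin(3*θ) is 4*cos(3*θ)/3; evaluating from 0 to pi: ∫_{0}^{pi} (-4) sin(3*θ) dθ = (-4/3) - (4/3) = -8/3.
Summing the pieces and multiplying by (1/pi) gives b_3 = -20/(3*pi).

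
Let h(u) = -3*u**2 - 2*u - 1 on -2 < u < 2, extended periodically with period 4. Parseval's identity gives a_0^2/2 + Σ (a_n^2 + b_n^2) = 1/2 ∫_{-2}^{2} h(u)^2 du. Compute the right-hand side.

1/2 ∫_{-2}^{2} h(u)^2 du = 1/2 · (2588/15) = 1294/15.

1294/15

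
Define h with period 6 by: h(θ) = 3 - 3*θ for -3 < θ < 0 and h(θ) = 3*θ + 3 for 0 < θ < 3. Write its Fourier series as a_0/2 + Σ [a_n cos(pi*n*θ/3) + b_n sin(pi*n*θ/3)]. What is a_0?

a_0 = 1/3 ∫_{-3}^{3} h(θ) dθ = 1/3 · (45) = 15.

15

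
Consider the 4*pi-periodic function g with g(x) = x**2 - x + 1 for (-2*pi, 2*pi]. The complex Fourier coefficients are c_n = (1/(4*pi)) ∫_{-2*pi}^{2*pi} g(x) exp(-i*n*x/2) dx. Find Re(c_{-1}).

Since g is real-valued, Re(c_{-1}) = (1/(4*pi)) ∫_{-2*pi}^{2*pi} g(x) cos(-x/2) dx = a_{1}/2.
Integrating by parts twice (tabular method), an antiderivative of (x**2 - x + 1) cos(-x/2) is 2*x**2*sin(x/2) - 2*x*sin(x/2) + 8*x*cos(x/2) - 14*sin(x/2) - 4*cos(x/2); evaluating from -2*pi to 2*pi: ∫_{-2*pi}^{2*pi} (x**2 - x + 1) cos(-x/2) dx = (4 - 16*pi) - (4 + 16*pi) = -32*pi.
Hence Re(c_{-1}) = (1/(4*pi))·(-32*pi) = -8.

-8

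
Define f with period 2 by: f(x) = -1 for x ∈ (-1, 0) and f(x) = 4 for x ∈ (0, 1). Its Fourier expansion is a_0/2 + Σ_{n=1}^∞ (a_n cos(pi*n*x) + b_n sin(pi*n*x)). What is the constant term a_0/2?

3/2

a_0 = ∫_{-1}^{1} f(x) dx = 3.
So the constant term a_0/2 = 3/2.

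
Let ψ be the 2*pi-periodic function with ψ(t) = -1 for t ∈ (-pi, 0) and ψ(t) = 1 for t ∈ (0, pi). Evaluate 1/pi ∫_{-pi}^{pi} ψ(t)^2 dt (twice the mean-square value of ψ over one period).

2

1/pi ∫_{-pi}^{pi} ψ(t)^2 dt = 1/pi · (2*pi) = 2.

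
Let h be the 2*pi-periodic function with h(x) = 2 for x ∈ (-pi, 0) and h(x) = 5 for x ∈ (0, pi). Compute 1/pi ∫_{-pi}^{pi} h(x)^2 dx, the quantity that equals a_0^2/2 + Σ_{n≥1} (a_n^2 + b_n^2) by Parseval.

1/pi ∫_{-pi}^{pi} h(x)^2 dx = 1/pi · (29*pi) = 29.

29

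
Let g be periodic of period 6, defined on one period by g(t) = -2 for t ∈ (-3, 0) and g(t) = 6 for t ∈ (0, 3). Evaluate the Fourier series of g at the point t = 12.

t = 12 differs from t = 0 by 2 full period(s), and the series is 6-periodic.
At t = 0 the one-sided limits are g(0^-) = -2 and g(0^+) = 6.
By Dirichlet's theorem the series converges to their average, [(-2) + (6)]/2 = 2.

2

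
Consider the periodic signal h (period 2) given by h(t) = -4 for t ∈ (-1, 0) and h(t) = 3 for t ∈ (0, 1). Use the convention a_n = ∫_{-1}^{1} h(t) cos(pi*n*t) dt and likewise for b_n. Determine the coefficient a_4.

0

a_4 = ∫_{-1}^{1} h(t) cos(4*pi*t) dt.
Split the integral at the breakpoints.
Directly, an antiderivative of (-4) cos(4*pi*t) is -sin(4*pi*t)/pi; evaluating from -1 to 0: ∫_{-1}^{0} (-4) cos(4*pi*t) dt = (0) - (0) = 0.
Directly, an antiderivative of (3) cos(4*pi*t) is 3*sin(4*pi*t)/(4*pi); evaluating from 0 to 1: ∫_{0}^{1} (3) cos(4*pi*t) dt = (0) - (0) = 0.
Summing the pieces gives a_4 = 0.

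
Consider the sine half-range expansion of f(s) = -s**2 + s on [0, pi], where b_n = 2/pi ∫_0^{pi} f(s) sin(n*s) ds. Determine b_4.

b_4 = 2/pi ∫_0^{pi} (-s**2 + s) sin(4*s) ds.
Integrating by parts twice (tabular method), an antiderivative of (-s**2 + s) sin(4*s) is s**2*cos(4*s)/4 - s*sin(4*s)/8 - s*cos(4*s)/4 + sin(4*s)/16 - cos(4*s)/32; evaluating from 0 to pi: ∫_{0}^{pi} (-s**2 + s) sin(4*s) ds = (-pi/4 - 1/32 + pi**2/4) - (-1/32) = pi*(-1 + pi)/4.
Hence b_4 = (2/pi)·(pi*(-1 + pi)/4) = -1/2 + pi/2.

-1/2 + pi/2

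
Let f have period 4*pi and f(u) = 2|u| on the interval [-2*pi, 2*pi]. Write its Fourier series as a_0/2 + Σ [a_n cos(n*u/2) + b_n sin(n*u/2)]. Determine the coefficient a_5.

a_5 = (1/(2*pi)) ∫_{-2*pi}^{2*pi} f(u) cos(5*u/2) du.
f is even and cos(5*u/2) is even, so the integrand is even and a_5 = 1/pi ∫_0^{2*pi} f(u) cos(5*u/2) du.
Integrating by parts (boundary term plus one more integral), an antiderivative of (2*u) cos(5*u/2) is 4*u*sin(5*u/2)/5 + 8*cos(5*u/2)/25; evaluating from 0 to 2*pi: ∫_{0}^{2*pi} (2*u) cos(5*u/2) du = (-8/25) - (8/25) = -16/25.
Hence a_5 = (1/pi)·(-16/25) = -16/(25*pi).

-16/(25*pi)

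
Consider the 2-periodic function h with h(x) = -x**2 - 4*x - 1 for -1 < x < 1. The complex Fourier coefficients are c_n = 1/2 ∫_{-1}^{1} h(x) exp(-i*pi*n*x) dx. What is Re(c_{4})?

Since h is real-valued, Re(c_{4}) = 1/2 ∫_{-1}^{1} h(x) cos(4*pi*x) dx = a_{4}/2.
Integrating by parts twice (tabular method), an antiderivative of (-x**2 - 4*x - 1) cos(4*pi*x) is -x**2*sin(4*pi*x)/(4*pi) - x*sin(4*pi*x)/pi - x*cos(4*pi*x)/(8*pi**2) - sin(4*pi*x)/(4*pi) + sin(4*pi*x)/(32*pi**3) - cos(4*pi*x)/(4*pi**2); evaluating from -1 to 1: ∫_{-1}^{1} (-x**2 - 4*x - 1) cos(4*pi*x) dx = (-3/(8*pi**2)) - (-1/(8*pi**2)) = -1/(4*pi**2).
Hence Re(c_{4}) = (1/2)·(-1/(4*pi**2)) = -1/(8*pi**2).

-1/(8*pi**2)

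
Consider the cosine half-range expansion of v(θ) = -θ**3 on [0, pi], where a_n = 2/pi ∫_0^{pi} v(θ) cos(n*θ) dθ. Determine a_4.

a_4 = 2/pi ∫_0^{pi} (-θ**3) cos(4*θ) dθ.
Integrating by parts three times (tabular method), an antiderivative of (-θ**3) cos(4*θ) is -θ**3*sin(4*θ)/4 - 3*θ**2*cos(4*θ)/16 + 3*θ*sin(4*θ)/32 + 3*cos(4*θ)/128; evaluating from 0 to pi: ∫_{0}^{pi} (-θ**3) cos(4*θ) dθ = (3/128 - 3*pi**2/16) - (3/128) = -3*pi**2/16.
Hence a_4 = (2/pi)·(-3*pi**2/16) = -3*pi/8.

-3*pi/8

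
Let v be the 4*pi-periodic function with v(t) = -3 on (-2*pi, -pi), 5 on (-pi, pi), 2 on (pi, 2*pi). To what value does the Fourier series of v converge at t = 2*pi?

At t = 2*pi the one-sided limits are v(2*pi^-) = 2 and v(2*pi^+) = -3.
By Dirichlet's theorem the series converges to their average, [(2) + (-3)]/2 = -1/2.

-1/2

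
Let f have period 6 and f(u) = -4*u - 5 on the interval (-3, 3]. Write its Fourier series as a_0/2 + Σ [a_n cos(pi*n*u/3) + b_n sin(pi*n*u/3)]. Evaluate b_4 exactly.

6/pi

b_4 = 1/3 ∫_{-3}^{3} f(u) sin(4*pi*u/3) du.
Integrating by parts (boundary term plus one more integral), an antiderivative of (-4*u - 5) sin(4*pi*u/3) is 3*u*cos(4*pi*u/3)/pi - 9*sin(4*pi*u/3)/(4*pi**2) + 15*cos(4*pi*u/3)/(4*pi); evaluating from -3 to 3: ∫_{-3}^{3} (-4*u - 5) sin(4*pi*u/3) du = (51/(4*pi)) - (-21/(4*pi)) = 18/pi.
Hence b_4 = (1/3)·(18/pi) = 6/pi.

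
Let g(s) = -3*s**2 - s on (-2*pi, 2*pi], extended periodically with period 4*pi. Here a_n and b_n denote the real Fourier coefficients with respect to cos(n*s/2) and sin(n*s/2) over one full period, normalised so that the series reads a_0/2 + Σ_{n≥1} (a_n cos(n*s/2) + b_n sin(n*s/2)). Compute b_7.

b_7 = (1/(2*pi)) ∫_{-2*pi}^{2*pi} g(s) sin(7*s/2) ds.
Integrating by parts twice (tabular method), an antiderivative of (-3*s**2 - s) sin(7*s/2) is 6*s**2*cos(7*s/2)/7 - 24*s*sin(7*s/2)/49 + 2*s*cos(7*s/2)/7 - 4*sin(7*s/2)/49 - 48*cos(7*s/2)/343; evaluating from -2*pi to 2*pi: ∫_{-2*pi}^{2*pi} (-3*s**2 - s) sin(7*s/2) ds = (-24*pi**2/7 - 4*pi/7 + 48/343) - (-24*pi**2/7 + 48/343 + 4*pi/7) = -8*pi/7.
Hence b_7 = (1/(2*pi))·(-8*pi/7) = -4/7.

-4/7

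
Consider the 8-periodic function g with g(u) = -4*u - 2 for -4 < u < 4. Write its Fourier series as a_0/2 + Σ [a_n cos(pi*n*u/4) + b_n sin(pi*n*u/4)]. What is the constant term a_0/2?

a_0 = 1/4 ∫_{-4}^{4} g(u) du = 1/4 · (-16) = -4.
So the constant term a_0/2 = -2.

-2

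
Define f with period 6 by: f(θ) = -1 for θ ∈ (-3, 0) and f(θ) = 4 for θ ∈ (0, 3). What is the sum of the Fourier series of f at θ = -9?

θ = -9 differs from θ = -3 by -1 full period(s), and the series is 6-periodic.
At θ = -3 the one-sided limits are f(-3^-) = 4 and f(-3^+) = -1.
By Dirichlet's theorem the series converges to their average, [(4) + (-1)]/2 = 3/2.

3/2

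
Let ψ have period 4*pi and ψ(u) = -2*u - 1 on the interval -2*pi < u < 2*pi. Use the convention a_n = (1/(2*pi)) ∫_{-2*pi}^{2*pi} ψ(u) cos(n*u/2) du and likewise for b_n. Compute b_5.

b_5 = (1/(2*pi)) ∫_{-2*pi}^{2*pi} ψ(u) sin(5*u/2) du.
Integrating by parts (boundary term plus one more integral), an antiderivative of (-2*u - 1) sin(5*u/2) is 4*u*cos(5*u/2)/5 - 8*sin(5*u/2)/25 + 2*cos(5*u/2)/5; evaluating from -2*pi to 2*pi: ∫_{-2*pi}^{2*pi} (-2*u - 1) sin(5*u/2) du = (-8*pi/5 - 2/5) - (-2/5 + 8*pi/5) = -16*pi/5.
Hence b_5 = (1/(2*pi))·(-16*pi/5) = -8/5.

-8/5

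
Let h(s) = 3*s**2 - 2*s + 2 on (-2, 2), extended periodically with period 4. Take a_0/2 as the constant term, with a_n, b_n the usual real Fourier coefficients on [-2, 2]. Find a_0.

12

a_0 = 1/2 ∫_{-2}^{2} h(s) ds = 1/2 · (24) = 12.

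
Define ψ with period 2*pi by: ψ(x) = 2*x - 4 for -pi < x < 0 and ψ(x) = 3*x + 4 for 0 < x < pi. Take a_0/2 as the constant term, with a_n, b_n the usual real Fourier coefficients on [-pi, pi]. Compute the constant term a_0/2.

pi/4

a_0 = 1/pi ∫_{-pi}^{pi} ψ(x) dx = 1/pi · (pi**2/2) = pi/2.
So the constant term a_0/2 = pi/4.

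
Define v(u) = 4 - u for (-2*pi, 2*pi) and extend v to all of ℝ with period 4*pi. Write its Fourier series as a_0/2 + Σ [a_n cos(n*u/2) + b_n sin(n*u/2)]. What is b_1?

b_1 = (1/(2*pi)) ∫_{-2*pi}^{2*pi} v(u) sin(u/2) du.
Integrating by parts (boundary term plus one more integral), an antiderivative of (4 - u) sin(u/2) is 2*u*cos(u/2) - 4*sin(u/2) - 8*cos(u/2); evaluating from -2*pi to 2*pi: ∫_{-2*pi}^{2*pi} (4 - u) sin(u/2) du = (8 - 4*pi) - (8 + 4*pi) = -8*pi.
Hence b_1 = (1/(2*pi))·(-8*pi) = -4.

-4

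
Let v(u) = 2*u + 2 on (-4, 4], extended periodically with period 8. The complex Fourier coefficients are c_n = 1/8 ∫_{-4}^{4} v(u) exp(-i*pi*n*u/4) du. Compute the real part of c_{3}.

0

Since v is real-valued, Re(c_{3}) = 1/8 ∫_{-4}^{4} v(u) cos(3*pi*u/4) du = a_{3}/2.
Integrating by parts (boundary term plus one more integral), an antiderivative of (2*u + 2) cos(3*pi*u/4) is 8*u*sin(3*pi*u/4)/(3*pi) + 8*sin(3*pi*u/4)/(3*pi) + 32*cos(3*pi*u/4)/(9*pi**2); evaluating from -4 to 4: ∫_{-4}^{4} (2*u + 2) cos(3*pi*u/4) du = (-32/(9*pi**2)) - (-32/(9*pi**2)) = 0.
Hence Re(c_{3}) = (1/8)·(0) = 0.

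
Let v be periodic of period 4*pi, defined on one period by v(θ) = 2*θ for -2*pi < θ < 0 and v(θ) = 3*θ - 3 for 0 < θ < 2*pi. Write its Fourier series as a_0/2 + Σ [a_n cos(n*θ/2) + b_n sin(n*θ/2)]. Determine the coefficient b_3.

10/3 - 2/pi

b_3 = (1/(2*pi)) ∫_{-2*pi}^{2*pi} v(θ) sin(3*θ/2) dθ.
Split the integral at the breakpoints.
Integrating by parts (boundary term plus one more integral), an antiderivative of (2*θ) sin(3*θ/2) is -4*θ*cos(3*θ/2)/3 + 8*sin(3*θ/2)/9; evaluating from -2*pi to 0: ∫_{-2*pi}^{0} (2*θ) sin(3*θ/2) dθ = (0) - (-8*pi/3) = 8*pi/3.
Integrating by parts (boundary term plus one more integral), an antiderivative of (3*θ - 3) sin(3*θ/2) is -2*θ*cos(3*θ/2) + 4*sin(3*θ/2)/3 + 2*cos(3*θ/2); evaluating from 0 to 2*pi: ∫_{0}^{2*pi} (3*θ - 3) sin(3*θ/2) dθ = (-2 + 4*pi) - (2) = -4 + 4*pi.
Summing the pieces and multiplying by (1/(2*pi)) gives b_3 = 10/3 - 2/pi.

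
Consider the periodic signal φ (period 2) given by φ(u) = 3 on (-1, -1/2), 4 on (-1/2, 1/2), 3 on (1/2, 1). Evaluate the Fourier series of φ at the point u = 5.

u = 5 differs from u = 1 by 2 full period(s), and the series is 2-periodic.
φ is continuous at u = 1 with value 3, so the series converges to 3 there.

3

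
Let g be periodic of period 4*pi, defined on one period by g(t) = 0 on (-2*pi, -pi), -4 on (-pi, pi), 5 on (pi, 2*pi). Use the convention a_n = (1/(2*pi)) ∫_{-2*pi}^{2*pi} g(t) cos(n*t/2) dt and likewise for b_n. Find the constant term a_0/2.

a_0 = (1/(2*pi)) ∫_{-2*pi}^{2*pi} g(t) dt = (1/(2*pi)) · (-3*pi) = -3/2.
So the constant term a_0/2 = -3/4.

-3/4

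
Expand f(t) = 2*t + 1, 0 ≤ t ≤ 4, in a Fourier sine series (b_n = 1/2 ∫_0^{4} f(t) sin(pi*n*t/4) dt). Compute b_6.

-8/(3*pi)

b_6 = 1/2 ∫_0^{4} (2*t + 1) sin(3*pi*t/2) dt.
Integrating by parts (boundary term plus one more integral), an antiderivative of (2*t + 1) sin(3*pi*t/2) is -4*t*cos(3*pi*t/2)/(3*pi) + 8*sin(3*pi*t/2)/(9*pi**2) - 2*cos(3*pi*t/2)/(3*pi); evaluating from 0 to 4: ∫_{0}^{4} (2*t + 1) sin(3*pi*t/2) dt = (-6/pi) - (-2/(3*pi)) = -16/(3*pi).
Hence b_6 = (1/2)·(-16/(3*pi)) = -8/(3*pi).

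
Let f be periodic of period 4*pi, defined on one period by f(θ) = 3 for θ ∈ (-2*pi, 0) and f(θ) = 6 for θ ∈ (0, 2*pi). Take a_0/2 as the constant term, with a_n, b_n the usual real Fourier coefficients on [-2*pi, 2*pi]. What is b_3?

b_3 = (1/(2*pi)) ∫_{-2*pi}^{2*pi} f(θ) sin(3*θ/2) dθ.
Split the integral at the breakpoints.
Directly, an antiderivative of (3) sin(3*θ/2) is -2*cos(3*θ/2); evaluating from -2*pi to 0: ∫_{-2*pi}^{0} (3) sin(3*θ/2) dθ = (-2) - (2) = -4.
Directly, an antiderivative of (6) sin(3*θ/2) is -4*cos(3*θ/2); evaluating from 0 to 2*pi: ∫_{0}^{2*pi} (6) sin(3*θ/2) dθ = (4) - (-4) = 8.
Summing the pieces and multiplying by (1/(2*pi)) gives b_3 = 2/pi.

2/pi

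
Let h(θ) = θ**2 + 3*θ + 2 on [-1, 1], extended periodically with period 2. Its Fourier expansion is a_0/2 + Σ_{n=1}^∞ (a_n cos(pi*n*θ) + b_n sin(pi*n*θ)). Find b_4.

b_4 = ∫_{-1}^{1} h(θ) sin(4*pi*θ) dθ.
Integrating by parts twice (tabular method), an antiderivative of (θ**2 + 3*θ + 2) sin(4*pi*θ) is -θ**2*cos(4*pi*θ)/(4*pi) + θ*sin(4*pi*θ)/(8*pi**2) - 3*θ*cos(4*pi*θ)/(4*pi) + 3*sin(4*pi*θ)/(16*pi**2) - cos(4*pi*θ)/(2*pi) + cos(4*pi*θ)/(32*pi**3); evaluating from -1 to 1: ∫_{-1}^{1} (θ**2 + 3*θ + 2) sin(4*pi*θ) dθ = ((1 - 48*pi**2)/(32*pi**3)) - (1/(32*pi**3)) = -3/(2*pi).
Hence b_4 = -3/(2*pi).

-3/(2*pi)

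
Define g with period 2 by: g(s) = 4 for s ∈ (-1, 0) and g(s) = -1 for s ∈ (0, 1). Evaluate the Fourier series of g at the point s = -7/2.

-1

s = -7/2 differs from s = 1/2 by -2 full period(s), and the series is 2-periodic.
g is continuous at s = 1/2 with value -1, so the series converges to -1 there.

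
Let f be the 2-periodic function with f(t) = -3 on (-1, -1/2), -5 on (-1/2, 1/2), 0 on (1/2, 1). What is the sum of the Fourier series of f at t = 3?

t = 3 differs from t = 1 by 1 full period(s), and the series is 2-periodic.
At t = 1 the one-sided limits are f(1^-) = 0 and f(1^+) = -3.
By Dirichlet's theorem the series converges to their average, [(0) + (-3)]/2 = -3/2.

-3/2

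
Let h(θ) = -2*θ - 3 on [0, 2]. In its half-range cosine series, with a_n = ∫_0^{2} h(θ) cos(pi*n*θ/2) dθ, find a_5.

a_5 = ∫_0^{2} (-2*θ - 3) cos(5*pi*θ/2) dθ.
Integrating by parts (boundary term plus one more integral), an antiderivative of (-2*θ - 3) cos(5*pi*θ/2) is -4*θ*sin(5*pi*θ/2)/(5*pi) - 6*sin(5*pi*θ/2)/(5*pi) - 8*cos(5*pi*θ/2)/(25*pi**2); evaluating from 0 to 2: ∫_{0}^{2} (-2*θ - 3) cos(5*pi*θ/2) dθ = (8/(25*pi**2)) - (-8/(25*pi**2)) = 16/(25*pi**2).
Hence a_5 = 16/(25*pi**2).

16/(25*pi**2)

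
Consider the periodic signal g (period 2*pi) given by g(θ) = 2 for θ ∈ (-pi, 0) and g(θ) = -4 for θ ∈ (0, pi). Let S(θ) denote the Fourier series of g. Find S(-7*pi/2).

θ = -7*pi/2 differs from θ = pi/2 by -2 full period(s), and the series is 2*pi-periodic.
g is continuous at θ = pi/2 with value -4, so the series converges to -4 there.

-4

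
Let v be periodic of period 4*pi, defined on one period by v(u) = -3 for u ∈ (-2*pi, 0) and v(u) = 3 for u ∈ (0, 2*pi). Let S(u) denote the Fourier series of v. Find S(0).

0

At u = 0 the one-sided limits are v(0^-) = -3 and v(0^+) = 3.
By Dirichlet's theorem the series converges to their average, [(-3) + (3)]/2 = 0.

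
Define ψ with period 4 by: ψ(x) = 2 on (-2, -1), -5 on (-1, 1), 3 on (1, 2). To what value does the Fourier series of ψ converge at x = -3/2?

2

ψ is continuous at x = -3/2 with value 2, so the series converges to 2 there.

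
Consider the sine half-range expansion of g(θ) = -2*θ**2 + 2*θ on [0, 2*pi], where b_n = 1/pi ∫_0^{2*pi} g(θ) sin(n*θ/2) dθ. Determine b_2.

-4 + 8*pi

b_2 = 1/pi ∫_0^{2*pi} (-2*θ**2 + 2*θ) sin(θ) dθ.
Integrating by parts twice (tabular method), an antiderivative of (-2*θ**2 + 2*θ) sin(θ) is 2*θ**2*cos(θ) - 4*θ*sin(θ) - 2*θ*cos(θ) + 2*sin(θ) - 4*cos(θ); evaluating from 0 to 2*pi: ∫_{0}^{2*pi} (-2*θ**2 + 2*θ) sin(θ) dθ = (-4*pi - 4 + 8*pi**2) - (-4) = 4*pi*(-1 + 2*pi).
Hence b_2 = (1/pi)·(4*pi*(-1 + 2*pi)) = -4 + 8*pi.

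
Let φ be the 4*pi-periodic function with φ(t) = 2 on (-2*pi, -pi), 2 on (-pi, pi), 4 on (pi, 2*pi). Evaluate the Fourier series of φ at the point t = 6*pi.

t = 6*pi differs from t = 2*pi by 1 full period(s), and the series is 4*pi-periodic.
At t = 2*pi the one-sided limits are φ(2*pi^-) = 4 and φ(2*pi^+) = 2.
By Dirichlet's theorem the series converges to their average, [(4) + (2)]/2 = 3.

3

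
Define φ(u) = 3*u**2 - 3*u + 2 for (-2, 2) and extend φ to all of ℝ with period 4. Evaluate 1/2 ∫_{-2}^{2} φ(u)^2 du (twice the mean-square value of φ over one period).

1/2 ∫_{-2}^{2} φ(u)^2 du = 1/2 · (1216/5) = 608/5.

608/5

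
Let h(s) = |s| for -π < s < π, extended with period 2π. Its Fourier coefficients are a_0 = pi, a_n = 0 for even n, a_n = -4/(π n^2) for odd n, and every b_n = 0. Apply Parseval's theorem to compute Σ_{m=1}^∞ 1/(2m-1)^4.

pi**4/96

Parseval: a_0^2/2 + Σ a_n^2 = (1/π) ∫_{-π}^{π} h(s)^2 ds = 2*pi**2/3.
Subtract a_0^2/2 = pi**2/2: Σ a_n^2 = pi**2/6.
Only odd n contribute, with a_n^2 = 16/(π^2 n^4), so Σ_{m≥1} 1/(2m-1)^4 = π^2·(pi**2/6)/16 = pi**4/96.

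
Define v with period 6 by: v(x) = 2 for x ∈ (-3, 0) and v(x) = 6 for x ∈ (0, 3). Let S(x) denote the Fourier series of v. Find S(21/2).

2

x = 21/2 differs from x = -3/2 by 2 full period(s), and the series is 6-periodic.
v is continuous at x = -3/2 with value 2, so the series converges to 2 there.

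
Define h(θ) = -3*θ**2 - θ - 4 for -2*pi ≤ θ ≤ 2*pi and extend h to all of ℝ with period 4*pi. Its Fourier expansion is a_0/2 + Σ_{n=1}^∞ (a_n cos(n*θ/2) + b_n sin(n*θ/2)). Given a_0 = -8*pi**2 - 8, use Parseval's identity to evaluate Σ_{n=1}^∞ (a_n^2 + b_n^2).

8*pi**2*(5 + 48*pi**2)/15

Parseval: a_0^2/2 + Σ_{n≥1} (a_n^2+b_n^2) = (1/(2*pi)) ∫_{-2*pi}^{2*pi} h(θ)^2 dθ = 32 + 200*pi**2/3 + 288*pi**4/5.
Subtract a_0^2/2 = 32*(1 + pi**2)**2: Σ (a_n^2+b_n^2) = 8*pi**2*(5 + 48*pi**2)/15.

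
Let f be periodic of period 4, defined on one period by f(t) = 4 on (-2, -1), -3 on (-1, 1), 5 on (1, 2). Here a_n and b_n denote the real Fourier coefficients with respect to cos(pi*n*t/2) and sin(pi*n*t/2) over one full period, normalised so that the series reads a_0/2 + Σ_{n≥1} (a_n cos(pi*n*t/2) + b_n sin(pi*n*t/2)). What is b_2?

b_2 = 1/2 ∫_{-2}^{2} f(t) sin(pi*t) dt.
Split the integral at the breakpoints.
Directly, an antiderivative of (4) sin(pi*t) is -4*cos(pi*t)/pi; evaluating from -2 to -1: ∫_{-2}^{-1} (4) sin(pi*t) dt = (4/pi) - (-4/pi) = 8/pi.
Directly, an antiderivative of (-3) sin(pi*t) is 3*cos(pi*t)/pi; evaluating from -1 to 1: ∫_{-1}^{1} (-3) sin(pi*t) dt = (-3/pi) - (-3/pi) = 0.
Directly, an antiderivative of (5) sin(pi*t) is -5*cos(pi*t)/pi; evaluating from 1 to 2: ∫_{1}^{2} (5) sin(pi*t) dt = (-5/pi) - (5/pi) = -10/pi.
Summing the pieces and multiplying by (1/2) gives b_2 = -1/pi.

-1/pi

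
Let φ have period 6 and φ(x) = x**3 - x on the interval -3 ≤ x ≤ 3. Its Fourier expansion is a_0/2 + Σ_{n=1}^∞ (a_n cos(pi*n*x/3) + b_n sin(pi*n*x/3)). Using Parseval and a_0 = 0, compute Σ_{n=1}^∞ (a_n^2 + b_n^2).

5232/35

Parseval: a_0^2/2 + Σ_{n≥1} (a_n^2+b_n^2) = 1/3 ∫_{-3}^{3} φ(x)^2 dx = 5232/35.
Subtract a_0^2/2 = 0: Σ (a_n^2+b_n^2) = 5232/35.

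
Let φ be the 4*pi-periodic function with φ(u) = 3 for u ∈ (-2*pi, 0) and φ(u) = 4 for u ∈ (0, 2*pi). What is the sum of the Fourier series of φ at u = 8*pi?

7/2

u = 8*pi differs from u = 0 by 2 full period(s), and the series is 4*pi-periodic.
At u = 0 the one-sided limits are φ(0^-) = 3 and φ(0^+) = 4.
By Dirichlet's theorem the series converges to their average, [(3) + (4)]/2 = 7/2.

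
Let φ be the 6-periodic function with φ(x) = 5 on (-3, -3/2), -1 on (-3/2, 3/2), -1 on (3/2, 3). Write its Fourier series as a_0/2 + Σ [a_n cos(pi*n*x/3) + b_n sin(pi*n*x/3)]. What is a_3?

2/pi

a_3 = 1/3 ∫_{-3}^{3} φ(x) cos(pi*x) dx.
Split the integral at the breakpoints.
Directly, an antiderivative of (5) cos(pi*x) is 5*sin(pi*x)/pi; evaluating from -3 to -3/2: ∫_{-3}^{-3/2} (5) cos(pi*x) dx = (5/pi) - (0) = 5/pi.
Directly, an antiderivative of (-1) cos(pi*x) is -sin(pi*x)/pi; evaluating from -3/2 to 3/2: ∫_{-3/2}^{3/2} (-1) cos(pi*x) dx = (1/pi) - (-1/pi) = 2/pi.
Directly, an antiderivative of (-1) cos(pi*x) is -sin(pi*x)/pi; evaluating from 3/2 to 3: ∫_{3/2}^{3} (-1) cos(pi*x) dx = (0) - (1/pi) = -1/pi.
Summing the pieces and multiplying by (1/3) gives a_3 = 2/pi.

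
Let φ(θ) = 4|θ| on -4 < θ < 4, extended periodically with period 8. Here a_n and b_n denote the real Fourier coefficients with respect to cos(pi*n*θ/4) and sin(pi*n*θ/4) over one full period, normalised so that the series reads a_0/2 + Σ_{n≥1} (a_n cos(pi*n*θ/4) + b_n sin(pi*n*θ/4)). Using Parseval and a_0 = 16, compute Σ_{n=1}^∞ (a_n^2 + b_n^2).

Parseval: a_0^2/2 + Σ_{n≥1} (a_n^2+b_n^2) = 1/4 ∫_{-4}^{4} φ(θ)^2 dθ = 512/3.
Subtract a_0^2/2 = 128: Σ (a_n^2+b_n^2) = 128/3.

128/3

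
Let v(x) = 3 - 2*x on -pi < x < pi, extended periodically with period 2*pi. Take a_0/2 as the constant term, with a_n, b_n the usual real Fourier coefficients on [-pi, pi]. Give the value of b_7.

-4/7

b_7 = 1/pi ∫_{-pi}^{pi} v(x) sin(7*x) dx.
Integrating by parts (boundary term plus one more integral), an antiderivative of (3 - 2*x) sin(7*x) is 2*x*cos(7*x)/7 - 2*sin(7*x)/49 - 3*cos(7*x)/7; evaluating from -pi to pi: ∫_{-pi}^{pi} (3 - 2*x) sin(7*x) dx = (3/7 - 2*pi/7) - (3/7 + 2*pi/7) = -4*pi/7.
Hence b_7 = (1/pi)·(-4*pi/7) = -4/7.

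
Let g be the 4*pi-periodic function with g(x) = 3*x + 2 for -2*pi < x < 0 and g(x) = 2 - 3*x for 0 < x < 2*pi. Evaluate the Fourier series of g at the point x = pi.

2 - 3*pi

g is continuous at x = pi with value 2 - 3*pi, so the series converges to 2 - 3*pi there.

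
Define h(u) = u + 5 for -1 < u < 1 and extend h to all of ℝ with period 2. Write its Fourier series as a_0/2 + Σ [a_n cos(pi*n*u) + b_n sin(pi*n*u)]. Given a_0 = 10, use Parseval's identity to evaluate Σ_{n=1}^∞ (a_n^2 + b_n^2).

2/3

Parseval: a_0^2/2 + Σ_{n≥1} (a_n^2+b_n^2) = ∫_{-1}^{1} h(u)^2 du = 152/3.
Subtract a_0^2/2 = 50: Σ (a_n^2+b_n^2) = 2/3.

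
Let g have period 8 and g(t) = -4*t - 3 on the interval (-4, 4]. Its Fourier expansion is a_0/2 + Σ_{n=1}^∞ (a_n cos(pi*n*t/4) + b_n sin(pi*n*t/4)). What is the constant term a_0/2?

a_0 = 1/4 ∫_{-4}^{4} g(t) dt = 1/4 · (-24) = -6.
So the constant term a_0/2 = -3.

-3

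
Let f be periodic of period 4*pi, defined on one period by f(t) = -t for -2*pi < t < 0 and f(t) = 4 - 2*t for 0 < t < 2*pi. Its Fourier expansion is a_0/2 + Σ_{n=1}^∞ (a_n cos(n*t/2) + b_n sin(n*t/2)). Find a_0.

a_0 = (1/(2*pi)) ∫_{-2*pi}^{2*pi} f(t) dt = (1/(2*pi)) · (2*pi*(4 - pi)) = 4 - pi.

4 - pi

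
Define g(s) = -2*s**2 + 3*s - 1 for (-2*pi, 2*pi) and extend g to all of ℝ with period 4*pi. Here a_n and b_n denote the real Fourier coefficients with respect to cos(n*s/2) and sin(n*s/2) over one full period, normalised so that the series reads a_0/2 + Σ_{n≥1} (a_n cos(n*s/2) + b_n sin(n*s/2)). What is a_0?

-16*pi**2/3 - 2

a_0 = (1/(2*pi)) ∫_{-2*pi}^{2*pi} g(s) ds = (1/(2*pi)) · (-32*pi**3/3 - 4*pi) = -16*pi**2/3 - 2.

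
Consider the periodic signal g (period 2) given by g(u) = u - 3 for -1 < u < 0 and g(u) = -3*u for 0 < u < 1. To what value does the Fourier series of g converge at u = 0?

-3/2

At u = 0 the one-sided limits are g(0^-) = -3 and g(0^+) = 0.
By Dirichlet's theorem the series converges to their average, [(-3) + (0)]/2 = -3/2.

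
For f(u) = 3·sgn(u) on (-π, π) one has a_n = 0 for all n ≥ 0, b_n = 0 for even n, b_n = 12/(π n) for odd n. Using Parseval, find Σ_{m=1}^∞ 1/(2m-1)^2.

Parseval: Σ b_n^2 = (1/π) ∫_{-π}^{π} f(u)^2 du = 18.
Only odd n contribute, with b_n^2 = 144/(π^2 n^2), so Σ_{m≥1} 1/(2m-1)^2 = π^2·(18)/144 = pi**2/8.

pi**2/8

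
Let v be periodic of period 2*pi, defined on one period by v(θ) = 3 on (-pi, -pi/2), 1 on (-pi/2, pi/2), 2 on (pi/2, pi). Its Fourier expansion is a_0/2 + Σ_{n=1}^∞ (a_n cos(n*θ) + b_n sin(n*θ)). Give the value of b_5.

b_5 = 1/pi ∫_{-pi}^{pi} v(θ) sin(5*θ) dθ.
Split the integral at the breakpoints.
Directly, an antiderivative of (3) sin(5*θ) is -3*cos(5*θ)/5; evaluating from -pi to -pi/2: ∫_{-pi}^{-pi/2} (3) sin(5*θ) dθ = (0) - (3/5) = -3/5.
Directly, an antiderivative of (1) sin(5*θ) is -cos(5*θ)/5; evaluating from -pi/2 to pi/2: ∫_{-pi/2}^{pi/2} (1) sin(5*θ) dθ = (0) - (0) = 0.
Directly, an antiderivative of (2) sin(5*θ) is -2*cos(5*θ)/5; evaluating from pi/2 to pi: ∫_{pi/2}^{pi} (2) sin(5*θ) dθ = (2/5) - (0) = 2/5.
Summing the pieces and multiplying by (1/pi) gives b_5 = -1/(5*pi).

-1/(5*pi)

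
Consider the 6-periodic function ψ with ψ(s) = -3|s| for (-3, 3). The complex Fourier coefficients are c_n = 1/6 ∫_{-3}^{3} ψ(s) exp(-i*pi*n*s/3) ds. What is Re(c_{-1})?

18/pi**2

Since ψ is real-valued, Re(c_{-1}) = 1/6 ∫_{-3}^{3} ψ(s) cos(-pi*s/3) ds = a_{1}/2.
ψ is even and cos(-pi*s/3) is even, so the integrand is even: ∫_{-3}^{3} ψ(s) cos(-pi*s/3) ds = 2∫_0^{3} ψ(s) cos(-pi*s/3) ds.
Integrating by parts (boundary term plus one more integral), an antiderivative of (-3*s) cos(-pi*s/3) is -9*s*sin(pi*s/3)/pi - 27*cos(pi*s/3)/pi**2; evaluating from 0 to 3: ∫_{0}^{3} (-3*s) cos(-pi*s/3) ds = (27/pi**2) - (-27/pi**2) = 54/pi**2.
So ∫_{-3}^{3} ψ(s) cos(-pi*s/3) ds = 108/pi**2.
Hence Re(c_{-1}) = (1/6)·(108/pi**2) = 18/pi**2.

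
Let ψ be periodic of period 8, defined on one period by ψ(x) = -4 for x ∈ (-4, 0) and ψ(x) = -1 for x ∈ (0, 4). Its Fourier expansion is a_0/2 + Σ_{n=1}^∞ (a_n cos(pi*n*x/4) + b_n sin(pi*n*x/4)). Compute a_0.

a_0 = 1/4 ∫_{-4}^{4} ψ(x) dx = 1/4 · (-20) = -5.

-5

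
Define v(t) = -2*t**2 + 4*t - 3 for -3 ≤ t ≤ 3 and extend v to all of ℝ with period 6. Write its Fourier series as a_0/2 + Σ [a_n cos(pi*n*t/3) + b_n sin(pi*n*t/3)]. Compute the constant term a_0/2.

a_0 = 1/3 ∫_{-3}^{3} v(t) dt = 1/3 · (-54) = -18.
So the constant term a_0/2 = -9.

-9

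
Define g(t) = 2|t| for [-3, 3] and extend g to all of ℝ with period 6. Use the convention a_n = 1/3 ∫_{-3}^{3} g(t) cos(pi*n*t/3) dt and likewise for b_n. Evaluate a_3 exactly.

a_3 = 1/3 ∫_{-3}^{3} g(t) cos(pi*t) dt.
g is even and cos(pi*t) is even, so the integrand is even and a_3 = 2/3 ∫_0^{3} g(t) cos(pi*t) dt.
Integrating by parts (boundary term plus one more integral), an antiderivative of (2*t) cos(pi*t) is 2*t*sin(pi*t)/pi + 2*cos(pi*t)/pi**2; evaluating from 0 to 3: ∫_{0}^{3} (2*t) cos(pi*t) dt = (-2/pi**2) - (2/pi**2) = -4/pi**2.
Hence a_3 = (2/3)·(-4/pi**2) = -8/(3*pi**2).

-8/(3*pi**2)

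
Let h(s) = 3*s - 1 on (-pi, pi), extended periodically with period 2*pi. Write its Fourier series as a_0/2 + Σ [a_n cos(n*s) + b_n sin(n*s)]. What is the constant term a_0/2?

a_0 = 1/pi ∫_{-pi}^{pi} h(s) ds = 1/pi · (-2*pi) = -2.
So the constant term a_0/2 = -1.

-1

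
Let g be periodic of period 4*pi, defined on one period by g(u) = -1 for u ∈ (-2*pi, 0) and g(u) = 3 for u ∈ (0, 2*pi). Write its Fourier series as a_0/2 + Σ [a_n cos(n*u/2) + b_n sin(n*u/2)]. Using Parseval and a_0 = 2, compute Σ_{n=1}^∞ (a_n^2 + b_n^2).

8

Parseval: a_0^2/2 + Σ_{n≥1} (a_n^2+b_n^2) = (1/(2*pi)) ∫_{-2*pi}^{2*pi} g(u)^2 du = 10.
Subtract a_0^2/2 = 2: Σ (a_n^2+b_n^2) = 8.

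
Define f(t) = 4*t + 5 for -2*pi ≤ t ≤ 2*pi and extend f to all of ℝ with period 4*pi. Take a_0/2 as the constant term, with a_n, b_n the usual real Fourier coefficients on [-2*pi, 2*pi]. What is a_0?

a_0 = (1/(2*pi)) ∫_{-2*pi}^{2*pi} f(t) dt = (1/(2*pi)) · (20*pi) = 10.

10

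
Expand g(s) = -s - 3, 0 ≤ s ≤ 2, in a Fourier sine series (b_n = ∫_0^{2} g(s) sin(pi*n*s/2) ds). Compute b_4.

b_4 = ∫_0^{2} (-s - 3) sin(2*pi*s) ds.
Integrating by parts (boundary term plus one more integral), an antiderivative of (-s - 3) sin(2*pi*s) is s*cos(2*pi*s)/(2*pi) - sin(2*pi*s)/(4*pi**2) + 3*cos(2*pi*s)/(2*pi); evaluating from 0 to 2: ∫_{0}^{2} (-s - 3) sin(2*pi*s) ds = (5/(2*pi)) - (3/(2*pi)) = 1/pi.
Hence b_4 = 1/pi.

1/pi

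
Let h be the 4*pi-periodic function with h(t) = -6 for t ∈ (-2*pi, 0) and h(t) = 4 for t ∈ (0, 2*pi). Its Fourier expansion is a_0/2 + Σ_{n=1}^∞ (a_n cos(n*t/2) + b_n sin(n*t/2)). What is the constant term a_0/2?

-1

a_0 = (1/(2*pi)) ∫_{-2*pi}^{2*pi} h(t) dt = (1/(2*pi)) · (-4*pi) = -2.
So the constant term a_0/2 = -1.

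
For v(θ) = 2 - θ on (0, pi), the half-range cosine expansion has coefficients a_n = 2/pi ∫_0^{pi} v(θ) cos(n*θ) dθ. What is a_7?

4/(49*pi)

a_7 = 2/pi ∫_0^{pi} (2 - θ) cos(7*θ) dθ.
Integrating by parts (boundary term plus one more integral), an antiderivative of (2 - θ) cos(7*θ) is -θ*sin(7*θ)/7 + 2*sin(7*θ)/7 - cos(7*θ)/49; evaluating from 0 to pi: ∫_{0}^{pi} (2 - θ) cos(7*θ) dθ = (1/49) - (-1/49) = 2/49.
Hence a_7 = (2/pi)·(2/49) = 4/(49*pi).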